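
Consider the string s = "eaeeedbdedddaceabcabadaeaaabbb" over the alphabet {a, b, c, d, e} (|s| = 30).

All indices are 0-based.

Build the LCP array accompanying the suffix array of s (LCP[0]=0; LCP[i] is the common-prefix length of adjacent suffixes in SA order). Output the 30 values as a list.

rank | idx | suffix
   0 |  24 | aaabbb
   1 |  25 | aabbb
   2 |  18 | abadaeaaabbb
   3 |  26 | abbb
   4 |  15 | abcabadaeaaabbb
   5 |  12 | aceabcabadaeaaabbb
   6 |  20 | adaeaaabbb
   7 |  22 | aeaaabbb
   8 |   1 | aeeedbdedddaceabcabadaeaaabbb
   9 |  29 | b
  10 |  19 | badaeaaabbb
  11 |  28 | bb
  12 |  27 | bbb
  13 |  16 | bcabadaeaaabbb
  14 |   6 | bdedddaceabcabadaeaaabbb
  15 |  17 | cabadaeaaabbb
  16 |  13 | ceabcabadaeaaabbb
  17 |  11 | daceabcabadaeaaabbb
  18 |  21 | daeaaabbb
  19 |   5 | dbdedddaceabcabadaeaaabbb
  20 |  10 | ddaceabcabadaeaaabbb
  21 |   9 | dddaceabcabadaeaaabbb
  22 |   7 | dedddaceabcabadaeaaabbb
  23 |  23 | eaaabbb
  24 |  14 | eabcabadaeaaabbb
  25 |   0 | eaeeedbdedddaceabcabadaeaaabbb
  26 |   4 | edbdedddaceabcabadaeaaabbb
  27 |   8 | edddaceabcabadaeaaabbb
  28 |   3 | eedbdedddaceabcabadaeaaabbb
  29 |   2 | eeedbdedddaceabcabadaeaaabbb

SA = [24, 25, 18, 26, 15, 12, 20, 22, 1, 29, 19, 28, 27, 16, 6, 17, 13, 11, 21, 5, 10, 9, 7, 23, 14, 0, 4, 8, 3, 2]
i: (SA[i-1],SA[i]) lcp shared
  1: (24,25) 2 'aa'
  2: (25,18) 1 'a'
  3: (18,26) 2 'ab'
  4: (26,15) 2 'ab'
  5: (15,12) 1 'a'
  6: (12,20) 1 'a'
  7: (20,22) 1 'a'
  8: (22,1) 2 'ae'
  9: (1,29) 0 ''
  10: (29,19) 1 'b'
  11: (19,28) 1 'b'
  12: (28,27) 2 'bb'
  13: (27,16) 1 'b'
  14: (16,6) 1 'b'
  15: (6,17) 0 ''
  16: (17,13) 1 'c'
  17: (13,11) 0 ''
  18: (11,21) 2 'da'
  19: (21,5) 1 'd'
  20: (5,10) 1 'd'
  21: (10,9) 2 'dd'
  22: (9,7) 1 'd'
  23: (7,23) 0 ''
  24: (23,14) 2 'ea'
  25: (14,0) 2 'ea'
  26: (0,4) 1 'e'
  27: (4,8) 2 'ed'
  28: (8,3) 1 'e'
  29: (3,2) 2 'ee'

[0, 2, 1, 2, 2, 1, 1, 1, 2, 0, 1, 1, 2, 1, 1, 0, 1, 0, 2, 1, 1, 2, 1, 0, 2, 2, 1, 2, 1, 2]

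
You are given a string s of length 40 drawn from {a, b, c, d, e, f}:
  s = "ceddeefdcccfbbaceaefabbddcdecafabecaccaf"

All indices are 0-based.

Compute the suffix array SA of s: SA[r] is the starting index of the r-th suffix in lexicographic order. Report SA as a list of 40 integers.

[20, 31, 35, 14, 17, 38, 29, 13, 12, 21, 22, 32, 34, 37, 28, 36, 8, 9, 25, 15, 0, 10, 7, 24, 23, 2, 26, 3, 16, 33, 27, 1, 4, 18, 5, 39, 19, 30, 11, 6]

rank | idx | suffix
   0 |  20 | abbddcdecafabecaccaf
   1 |  31 | abecaccaf
   2 |  35 | accaf
   3 |  14 | aceaefabbddcdecafabecaccaf
   4 |  17 | aefabbddcdecafabecaccaf
   5 |  38 | af
   6 |  29 | afabecaccaf
   7 |  13 | baceaefabbddcdecafabecaccaf
   8 |  12 | bbaceaefabbddcdecafabecaccaf
   9 |  21 | bbddcdecafabecaccaf
  10 |  22 | bddcdecafabecaccaf
  11 |  32 | becaccaf
  12 |  34 | caccaf
  13 |  37 | caf
  14 |  28 | cafabecaccaf
  15 |  36 | ccaf
  16 |   8 | cccfbbaceaefabbddcdecafabecaccaf
  17 |   9 | ccfbbaceaefabbddcdecafabecaccaf
  18 |  25 | cdecafabecaccaf
  19 |  15 | ceaefabbddcdecafabecaccaf
  20 |   0 | ceddeefdcccfbbaceaefabbddcdecafabecaccaf
  21 |  10 | cfbbaceaefabbddcdecafabecaccaf
  22 |   7 | dcccfbbaceaefabbddcdecafabecaccaf
  23 |  24 | dcdecafabecaccaf
  24 |  23 | ddcdecafabecaccaf
  25 |   2 | ddeefdcccfbbaceaefabbddcdecafabecaccaf
  26 |  26 | decafabecaccaf
  27 |   3 | deefdcccfbbaceaefabbddcdecafabecaccaf
  28 |  16 | eaefabbddcdecafabecaccaf
  29 |  33 | ecaccaf
  30 |  27 | ecafabecaccaf
  31 |   1 | eddeefdcccfbbaceaefabbddcdecafabecaccaf
  32 |   4 | eefdcccfbbaceaefabbddcdecafabecaccaf
  33 |  18 | efabbddcdecafabecaccaf
  34 |   5 | efdcccfbbaceaefabbddcdecafabecaccaf
  35 |  39 | f
  36 |  19 | fabbddcdecafabecaccaf
  37 |  30 | fabecaccaf
  38 |  11 | fbbaceaefabbddcdecafabecaccaf
  39 |   6 | fdcccfbbaceaefabbddcdecafabecaccaf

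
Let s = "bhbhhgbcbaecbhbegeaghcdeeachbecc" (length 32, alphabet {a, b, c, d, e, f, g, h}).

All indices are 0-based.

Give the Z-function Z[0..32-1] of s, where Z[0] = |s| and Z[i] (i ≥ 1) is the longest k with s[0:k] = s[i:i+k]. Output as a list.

Z[0]=32
i=1: i≥r, start 0; Z[1]=0
i=2: i≥r, start 0; Z[2]=2 grow→box=[2,4)
i=3: min(r-i=1, Z[1]=0)=0; Z[3]=0
i=4: i≥r, start 0; Z[4]=0
i=5: i≥r, start 0; Z[5]=0
i=6: i≥r, start 0; Z[6]=1 grow→box=[6,7)
i=7: i≥r, start 0; Z[7]=0
i=8: i≥r, start 0; Z[8]=1 grow→box=[8,9)
i=9: i≥r, start 0; Z[9]=0
i=10: i≥r, start 0; Z[10]=0
i=11: i≥r, start 0; Z[11]=0
i=12: i≥r, start 0; Z[12]=3 grow→box=[12,15)
i=13: min(r-i=2, Z[1]=0)=0; Z[13]=0
i=14: min(r-i=1, Z[2]=2)=1; Z[14]=1
i=15: i≥r, start 0; Z[15]=0
i=16: i≥r, start 0; Z[16]=0
i=17: i≥r, start 0; Z[17]=0
i=18: i≥r, start 0; Z[18]=0
i=19: i≥r, start 0; Z[19]=0
i=20: i≥r, start 0; Z[20]=0
i=21: i≥r, start 0; Z[21]=0
i=22: i≥r, start 0; Z[22]=0
i=23: i≥r, start 0; Z[23]=0
i=24: i≥r, start 0; Z[24]=0
i=25: i≥r, start 0; Z[25]=0
i=26: i≥r, start 0; Z[26]=0
i=27: i≥r, start 0; Z[27]=0
i=28: i≥r, start 0; Z[28]=1 grow→box=[28,29)
i=29: i≥r, start 0; Z[29]=0
i=30: i≥r, start 0; Z[30]=0
i=31: i≥r, start 0; Z[31]=0

[32, 0, 2, 0, 0, 0, 1, 0, 1, 0, 0, 0, 3, 0, 1, 0, 0, 0, 0, 0, 0, 0, 0, 0, 0, 0, 0, 0, 1, 0, 0, 0]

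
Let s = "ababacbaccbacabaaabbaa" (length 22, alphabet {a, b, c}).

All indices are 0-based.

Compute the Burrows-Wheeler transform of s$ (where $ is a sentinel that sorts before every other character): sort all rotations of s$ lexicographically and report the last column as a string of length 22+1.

aabbac$babbbbaacacaacaa

rank  rotation                 last
    0  $ababacbaccbacabaaabbaa  a
    1  a$ababacbaccbacabaaabba  a
    2  aa$ababacbaccbacabaaabb  b
    3  aaabbaa$ababacbaccbacab  b
    4  aabbaa$ababacbaccbacaba  a
    5  abaaabbaa$ababacbaccbac  c
    6  ababacbaccbacabaaabbaa$  $
    7  abacbaccbacabaaabbaa$ab  b
    8  abbaa$ababacbaccbacabaa  a
    9  acabaaabbaa$ababacbaccb  b
   10  acbaccbacabaaabbaa$abab  b
   11  accbacabaaabbaa$ababacb  b
   12  baa$ababacbaccbacabaaab  b
   13  baaabbaa$ababacbaccbaca  a
   14  babacbaccbacabaaabbaa$a  a
   15  bacabaaabbaa$ababacbacc  c
   16  bacbaccbacabaaabbaa$aba  a
   17  baccbacabaaabbaa$ababac  c
   18  bbaa$ababacbaccbacabaaa  a
   19  cabaaabbaa$ababacbaccba  a
   20  cbacabaaabbaa$ababacbac  c
   21  cbaccbacabaaabbaa$ababa  a
   22  ccbacabaaabbaa$ababacba  a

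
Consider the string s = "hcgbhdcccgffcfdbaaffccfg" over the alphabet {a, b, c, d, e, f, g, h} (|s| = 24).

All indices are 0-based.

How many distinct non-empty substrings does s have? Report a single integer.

276

rank | idx | suffix
   0 |  16 | aaffccfg
   1 |  17 | affccfg
   2 |  15 | baaffccfg
   3 |   3 | bhdcccgffcfdbaaffccfg
   4 |   6 | cccgffcfdbaaffccfg
   5 |  20 | ccfg
   6 |   7 | ccgffcfdbaaffccfg
   7 |  12 | cfdbaaffccfg
   8 |  21 | cfg
   9 |   1 | cgbhdcccgffcfdbaaffccfg
  10 |   8 | cgffcfdbaaffccfg
  11 |  14 | dbaaffccfg
  12 |   5 | dcccgffcfdbaaffccfg
  13 |  19 | fccfg
  14 |  11 | fcfdbaaffccfg
  15 |  13 | fdbaaffccfg
  16 |  18 | ffccfg
  17 |  10 | ffcfdbaaffccfg
  18 |  22 | fg
  19 |  23 | g
  20 |   2 | gbhdcccgffcfdbaaffccfg
  21 |   9 | gffcfdbaaffccfg
  22 |   0 | hcgbhdcccgffcfdbaaffccfg
  23 |   4 | hdcccgffcfdbaaffccfg

SA = [16, 17, 15, 3, 6, 20, 7, 12, 21, 1, 8, 14, 5, 19, 11, 13, 18, 10, 22, 23, 2, 9, 0, 4]
i: (SA[i-1],SA[i]) lcp shared
  1: (16,17) 1 'a'
  2: (17,15) 0 ''
  3: (15,3) 1 'b'
  4: (3,6) 0 ''
  5: (6,20) 2 'cc'
  6: (20,7) 2 'cc'
  7: (7,12) 1 'c'
  8: (12,21) 2 'cf'
  9: (21,1) 1 'c'
  10: (1,8) 2 'cg'
  11: (8,14) 0 ''
  12: (14,5) 1 'd'
  13: (5,19) 0 ''
  14: (19,11) 2 'fc'
  15: (11,13) 1 'f'
  16: (13,18) 1 'f'
  17: (18,10) 3 'ffc'
  18: (10,22) 1 'f'
  19: (22,23) 0 ''
  20: (23,2) 1 'g'
  21: (2,9) 1 'g'
  22: (9,0) 0 ''
  23: (0,4) 1 'h'

n(n+1)/2 = 24·25/2 = 300
Σ LCP = 0 + 1 + 0 + 1 + 0 + 2 + 2 + 1 + 2 + 1 + 2 + 0 + 1 + 0 + 2 + 1 + 1 + 3 + 1 + 0 + 1 + 1 + 0 + 1 = 24
distinct = 300 − 24 = 276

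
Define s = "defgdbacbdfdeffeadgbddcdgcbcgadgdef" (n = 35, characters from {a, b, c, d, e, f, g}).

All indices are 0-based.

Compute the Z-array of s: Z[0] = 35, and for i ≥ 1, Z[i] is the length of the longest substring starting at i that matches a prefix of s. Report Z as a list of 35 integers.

Z[0]=35
i=1: fresh scan; Z[1]=0
i=2: fresh scan; Z[2]=0
i=3: fresh scan; Z[3]=0
i=4: fresh scan; Z[4]=1 scan→box=[4,5)
i=5: fresh scan; Z[5]=0
i=6: fresh scan; Z[6]=0
i=7: fresh scan; Z[7]=0
i=8: fresh scan; Z[8]=0
i=9: fresh scan; Z[9]=1 scan→box=[9,10)
i=10: fresh scan; Z[10]=0
i=11: fresh scan; Z[11]=3 scan→box=[11,14)
i=12: min(r-i=2, Z[1]=0)=0; Z[12]=0
i=13: min(r-i=1, Z[2]=0)=0; Z[13]=0
i=14: fresh scan; Z[14]=0
i=15: fresh scan; Z[15]=0
i=16: fresh scan; Z[16]=0
i=17: fresh scan; Z[17]=1 scan→box=[17,18)
i=18: fresh scan; Z[18]=0
i=19: fresh scan; Z[19]=0
i=20: fresh scan; Z[20]=1 scan→box=[20,21)
i=21: fresh scan; Z[21]=1 scan→box=[21,22)
i=22: fresh scan; Z[22]=0
i=23: fresh scan; Z[23]=1 scan→box=[23,24)
i=24: fresh scan; Z[24]=0
i=25: fresh scan; Z[25]=0
i=26: fresh scan; Z[26]=0
i=27: fresh scan; Z[27]=0
i=28: fresh scan; Z[28]=0
i=29: fresh scan; Z[29]=0
i=30: fresh scan; Z[30]=1 scan→box=[30,31)
i=31: fresh scan; Z[31]=0
i=32: fresh scan; Z[32]=3 scan→box=[32,35)
i=33: min(r-i=2, Z[1]=0)=0; Z[33]=0
i=34: min(r-i=1, Z[2]=0)=0; Z[34]=0

[35, 0, 0, 0, 1, 0, 0, 0, 0, 1, 0, 3, 0, 0, 0, 0, 0, 1, 0, 0, 1, 1, 0, 1, 0, 0, 0, 0, 0, 0, 1, 0, 3, 0, 0]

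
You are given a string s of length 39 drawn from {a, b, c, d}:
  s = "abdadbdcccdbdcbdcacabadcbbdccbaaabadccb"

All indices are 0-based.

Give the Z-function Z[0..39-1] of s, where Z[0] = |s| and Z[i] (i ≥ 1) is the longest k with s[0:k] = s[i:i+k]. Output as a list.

Z[0]=39
i=1: i≥r, start 0; Z[1]=0
i=2: i≥r, start 0; Z[2]=0
i=3: i≥r, start 0; Z[3]=1 grow→box=[3,4)
i=4: i≥r, start 0; Z[4]=0
i=5: i≥r, start 0; Z[5]=0
i=6: i≥r, start 0; Z[6]=0
i=7: i≥r, start 0; Z[7]=0
i=8: i≥r, start 0; Z[8]=0
i=9: i≥r, start 0; Z[9]=0
i=10: i≥r, start 0; Z[10]=0
i=11: i≥r, start 0; Z[11]=0
i=12: i≥r, start 0; Z[12]=0
i=13: i≥r, start 0; Z[13]=0
i=14: i≥r, start 0; Z[14]=0
i=15: i≥r, start 0; Z[15]=0
i=16: i≥r, start 0; Z[16]=0
i=17: i≥r, start 0; Z[17]=1 grow→box=[17,18)
i=18: i≥r, start 0; Z[18]=0
i=19: i≥r, start 0; Z[19]=2 grow→box=[19,21)
i=20: min(r-i=1, Z[1]=0)=0; Z[20]=0
i=21: i≥r, start 0; Z[21]=1 grow→box=[21,22)
i=22: i≥r, start 0; Z[22]=0
i=23: i≥r, start 0; Z[23]=0
i=24: i≥r, start 0; Z[24]=0
i=25: i≥r, start 0; Z[25]=0
i=26: i≥r, start 0; Z[26]=0
i=27: i≥r, start 0; Z[27]=0
i=28: i≥r, start 0; Z[28]=0
i=29: i≥r, start 0; Z[29]=0
i=30: i≥r, start 0; Z[30]=1 grow→box=[30,31)
i=31: i≥r, start 0; Z[31]=1 grow→box=[31,32)
i=32: i≥r, start 0; Z[32]=2 grow→box=[32,34)
i=33: min(r-i=1, Z[1]=0)=0; Z[33]=0
i=34: i≥r, start 0; Z[34]=1 grow→box=[34,35)
i=35: i≥r, start 0; Z[35]=0
i=36: i≥r, start 0; Z[36]=0
i=37: i≥r, start 0; Z[37]=0
i=38: i≥r, start 0; Z[38]=0

[39, 0, 0, 1, 0, 0, 0, 0, 0, 0, 0, 0, 0, 0, 0, 0, 0, 1, 0, 2, 0, 1, 0, 0, 0, 0, 0, 0, 0, 0, 1, 1, 2, 0, 1, 0, 0, 0, 0]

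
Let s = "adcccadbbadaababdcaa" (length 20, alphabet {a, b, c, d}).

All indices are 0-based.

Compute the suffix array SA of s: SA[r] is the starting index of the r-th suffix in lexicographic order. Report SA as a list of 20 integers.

sorted suffixes:
  #0 SA[0]=19  'a'
  #1 SA[1]=18  'aa'
  #2 SA[2]=11  'aababdcaa'
  #3 SA[3]=12  'ababdcaa'
  #4 SA[4]=14  'abdcaa'
  #5 SA[5]=9  'adaababdcaa'
  #6 SA[6]=5  'adbbadaababdcaa'
  #7 SA[7]=0  'adcccadbbadaababdcaa'
  #8 SA[8]=13  'babdcaa'
  #9 SA[9]=8  'badaababdcaa'
  #10 SA[10]=7  'bbadaababdcaa'
  #11 SA[11]=15  'bdcaa'
  #12 SA[12]=17  'caa'
  #13 SA[13]=4  'cadbbadaababdcaa'
  #14 SA[14]=3  'ccadbbadaababdcaa'
  #15 SA[15]=2  'cccadbbadaababdcaa'
  #16 SA[16]=10  'daababdcaa'
  #17 SA[17]=6  'dbbadaababdcaa'
  #18 SA[18]=16  'dcaa'
  #19 SA[19]=1  'dcccadbbadaababdcaa'

[19, 18, 11, 12, 14, 9, 5, 0, 13, 8, 7, 15, 17, 4, 3, 2, 10, 6, 16, 1]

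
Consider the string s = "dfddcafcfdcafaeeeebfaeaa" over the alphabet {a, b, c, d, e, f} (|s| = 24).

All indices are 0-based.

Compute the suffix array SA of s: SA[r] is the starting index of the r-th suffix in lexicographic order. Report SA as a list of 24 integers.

rank→(start, suffix):
  0 → (23, 'a')
  1 → (22, 'aa')
  2 → (20, 'aeaa')
  3 → (13, 'aeeeebfaeaa')
  4 → (11, 'afaeeeebfaeaa')
  5 → (5, 'afcfdcafaeeeebfaeaa')
  6 → (18, 'bfaeaa')
  7 → (10, 'cafaeeeebfaeaa')
  8 → (4, 'cafcfdcafaeeeebfaeaa')
  9 → (7, 'cfdcafaeeeebfaeaa')
  10 → (9, 'dcafaeeeebfaeaa')
  11 → (3, 'dcafcfdcafaeeeebfaeaa')
  12 → (2, 'ddcafcfdcafaeeeebfaeaa')
  13 → (0, 'dfddcafcfdcafaeeeebfaeaa')
  14 → (21, 'eaa')
  15 → (17, 'ebfaeaa')
  16 → (16, 'eebfaeaa')
  17 → (15, 'eeebfaeaa')
  18 → (14, 'eeeebfaeaa')
  19 → (19, 'faeaa')
  20 → (12, 'faeeeebfaeaa')
  21 → (6, 'fcfdcafaeeeebfaeaa')
  22 → (8, 'fdcafaeeeebfaeaa')
  23 → (1, 'fddcafcfdcafaeeeebfaeaa')

[23, 22, 20, 13, 11, 5, 18, 10, 4, 7, 9, 3, 2, 0, 21, 17, 16, 15, 14, 19, 12, 6, 8, 1]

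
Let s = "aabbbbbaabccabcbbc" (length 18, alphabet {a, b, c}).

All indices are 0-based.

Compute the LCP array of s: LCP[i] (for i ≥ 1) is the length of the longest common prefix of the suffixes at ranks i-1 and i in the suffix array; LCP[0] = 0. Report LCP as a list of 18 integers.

rank→(start, suffix):
  0 → (0, 'aabbbbbaabccabcbbc')
  1 → (7, 'aabccabcbbc')
  2 → (1, 'abbbbbaabccabcbbc')
  3 → (12, 'abcbbc')
  4 → (8, 'abccabcbbc')
  5 → (6, 'baabccabcbbc')
  6 → (5, 'bbaabccabcbbc')
  7 → (4, 'bbbaabccabcbbc')
  8 → (3, 'bbbbaabccabcbbc')
  9 → (2, 'bbbbbaabccabcbbc')
  10 → (15, 'bbc')
  11 → (16, 'bc')
  12 → (13, 'bcbbc')
  13 → (9, 'bccabcbbc')
  14 → (17, 'c')
  15 → (11, 'cabcbbc')
  16 → (14, 'cbbc')
  17 → (10, 'ccabcbbc')

SA = [0, 7, 1, 12, 8, 6, 5, 4, 3, 2, 15, 16, 13, 9, 17, 11, 14, 10]
rank  pair      lcp
   1  s[0:],s[7:]  3  'aab'
   2  s[7:],s[1:]  1  'a'
   3  s[1:],s[12:]  2  'ab'
   4  s[12:],s[8:]  3  'abc'
   5  s[8:],s[6:]  0  ''
   6  s[6:],s[5:]  1  'b'
   7  s[5:],s[4:]  2  'bb'
   8  s[4:],s[3:]  3  'bbb'
   9  s[3:],s[2:]  4  'bbbb'
  10  s[2:],s[15:]  2  'bb'
  11  s[15:],s[16:]  1  'b'
  12  s[16:],s[13:]  2  'bc'
  13  s[13:],s[9:]  2  'bc'
  14  s[9:],s[17:]  0  ''
  15  s[17:],s[11:]  1  'c'
  16  s[11:],s[14:]  1  'c'
  17  s[14:],s[10:]  1  'c'

[0, 3, 1, 2, 3, 0, 1, 2, 3, 4, 2, 1, 2, 2, 0, 1, 1, 1]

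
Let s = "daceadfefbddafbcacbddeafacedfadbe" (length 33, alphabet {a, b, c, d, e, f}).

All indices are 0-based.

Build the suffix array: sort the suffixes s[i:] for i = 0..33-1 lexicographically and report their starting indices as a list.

[16, 1, 24, 29, 4, 22, 12, 14, 9, 18, 31, 15, 17, 2, 25, 0, 11, 30, 10, 19, 20, 27, 5, 32, 3, 21, 26, 7, 23, 28, 13, 8, 6]

rank | idx | suffix
   0 |  16 | acbddeafacedfadbe
   1 |   1 | aceadfefbddafbcacbddeafacedfadbe
   2 |  24 | acedfadbe
   3 |  29 | adbe
   4 |   4 | adfefbddafbcacbddeafacedfadbe
   5 |  22 | afacedfadbe
   6 |  12 | afbcacbddeafacedfadbe
   7 |  14 | bcacbddeafacedfadbe
   8 |   9 | bddafbcacbddeafacedfadbe
   9 |  18 | bddeafacedfadbe
  10 |  31 | be
  11 |  15 | cacbddeafacedfadbe
  12 |  17 | cbddeafacedfadbe
  13 |   2 | ceadfefbddafbcacbddeafacedfadbe
  14 |  25 | cedfadbe
  15 |   0 | daceadfefbddafbcacbddeafacedfadbe
  16 |  11 | dafbcacbddeafacedfadbe
  17 |  30 | dbe
  18 |  10 | ddafbcacbddeafacedfadbe
  19 |  19 | ddeafacedfadbe
  20 |  20 | deafacedfadbe
  21 |  27 | dfadbe
  22 |   5 | dfefbddafbcacbddeafacedfadbe
  23 |  32 | e
  24 |   3 | eadfefbddafbcacbddeafacedfadbe
  25 |  21 | eafacedfadbe
  26 |  26 | edfadbe
  27 |   7 | efbddafbcacbddeafacedfadbe
  28 |  23 | facedfadbe
  29 |  28 | fadbe
  30 |  13 | fbcacbddeafacedfadbe
  31 |   8 | fbddafbcacbddeafacedfadbe
  32 |   6 | fefbddafbcacbddeafacedfadbe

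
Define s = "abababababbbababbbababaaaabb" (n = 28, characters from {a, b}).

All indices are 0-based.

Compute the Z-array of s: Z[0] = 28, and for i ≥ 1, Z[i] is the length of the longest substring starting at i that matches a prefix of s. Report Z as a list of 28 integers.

[28, 0, 8, 0, 6, 0, 4, 0, 2, 0, 0, 0, 4, 0, 2, 0, 0, 0, 5, 0, 3, 0, 1, 1, 1, 2, 0, 0]

Z[0]=28
i=1: i≥r, start 0; Z[1]=0
i=2: i≥r, start 0; Z[2]=8 grow→box=[2,10)
i=3: min(r-i=7, Z[1]=0)=0; Z[3]=0
i=4: min(r-i=6, Z[2]=8)=6; Z[4]=6
i=5: min(r-i=5, Z[3]=0)=0; Z[5]=0
i=6: min(r-i=4, Z[4]=6)=4; Z[6]=4
i=7: min(r-i=3, Z[5]=0)=0; Z[7]=0
i=8: min(r-i=2, Z[6]=4)=2; Z[8]=2
i=9: min(r-i=1, Z[7]=0)=0; Z[9]=0
i=10: i≥r, start 0; Z[10]=0
i=11: i≥r, start 0; Z[11]=0
i=12: i≥r, start 0; Z[12]=4 grow→box=[12,16)
i=13: min(r-i=3, Z[1]=0)=0; Z[13]=0
i=14: min(r-i=2, Z[2]=8)=2; Z[14]=2
i=15: min(r-i=1, Z[3]=0)=0; Z[15]=0
i=16: i≥r, start 0; Z[16]=0
i=17: i≥r, start 0; Z[17]=0
i=18: i≥r, start 0; Z[18]=5 grow→box=[18,23)
i=19: min(r-i=4, Z[1]=0)=0; Z[19]=0
i=20: min(r-i=3, Z[2]=8)=3; Z[20]=3
i=21: min(r-i=2, Z[3]=0)=0; Z[21]=0
i=22: min(r-i=1, Z[4]=6)=1; Z[22]=1
i=23: i≥r, start 0; Z[23]=1 grow→box=[23,24)
i=24: i≥r, start 0; Z[24]=1 grow→box=[24,25)
i=25: i≥r, start 0; Z[25]=2 grow→box=[25,27)
i=26: min(r-i=1, Z[1]=0)=0; Z[26]=0
i=27: i≥r, start 0; Z[27]=0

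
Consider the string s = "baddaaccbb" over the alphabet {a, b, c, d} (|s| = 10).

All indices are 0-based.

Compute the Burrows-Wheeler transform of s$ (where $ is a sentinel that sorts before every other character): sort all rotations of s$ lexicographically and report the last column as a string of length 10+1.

bdabb$ccada

rank  rotation     last
    0  $baddaaccbb  b
    1  aaccbb$badd  d
    2  accbb$badda  a
    3  addaaccbb$b  b
    4  b$baddaaccb  b
    5  baddaaccbb$  $
    6  bb$baddaacc  c
    7  cbb$baddaac  c
    8  ccbb$baddaa  a
    9  daaccbb$bad  d
   10  ddaaccbb$ba  a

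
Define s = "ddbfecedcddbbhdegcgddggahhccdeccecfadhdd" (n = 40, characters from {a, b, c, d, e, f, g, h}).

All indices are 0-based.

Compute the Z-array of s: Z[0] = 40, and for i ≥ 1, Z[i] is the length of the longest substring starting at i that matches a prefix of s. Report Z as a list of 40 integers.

Z[0]=40
i=1: i≥r, start 0; Z[1]=1 scan→box=[1,2)
i=2: i≥r, start 0; Z[2]=0
i=3: i≥r, start 0; Z[3]=0
i=4: i≥r, start 0; Z[4]=0
i=5: i≥r, start 0; Z[5]=0
i=6: i≥r, start 0; Z[6]=0
i=7: i≥r, start 0; Z[7]=1 scan→box=[7,8)
i=8: i≥r, start 0; Z[8]=0
i=9: i≥r, start 0; Z[9]=3 scan→box=[9,12)
i=10: min(r-i=2, Z[1]=1)=1; Z[10]=1
i=11: min(r-i=1, Z[2]=0)=0; Z[11]=0
i=12: i≥r, start 0; Z[12]=0
i=13: i≥r, start 0; Z[13]=0
i=14: i≥r, start 0; Z[14]=1 scan→box=[14,15)
i=15: i≥r, start 0; Z[15]=0
i=16: i≥r, start 0; Z[16]=0
i=17: i≥r, start 0; Z[17]=0
i=18: i≥r, start 0; Z[18]=0
i=19: i≥r, start 0; Z[19]=2 scan→box=[19,21)
i=20: min(r-i=1, Z[1]=1)=1; Z[20]=1
i=21: i≥r, start 0; Z[21]=0
i=22: i≥r, start 0; Z[22]=0
i=23: i≥r, start 0; Z[23]=0
i=24: i≥r, start 0; Z[24]=0
i=25: i≥r, start 0; Z[25]=0
i=26: i≥r, start 0; Z[26]=0
i=27: i≥r, start 0; Z[27]=0
i=28: i≥r, start 0; Z[28]=1 scan→box=[28,29)
i=29: i≥r, start 0; Z[29]=0
i=30: i≥r, start 0; Z[30]=0
i=31: i≥r, start 0; Z[31]=0
i=32: i≥r, start 0; Z[32]=0
i=33: i≥r, start 0; Z[33]=0
i=34: i≥r, start 0; Z[34]=0
i=35: i≥r, start 0; Z[35]=0
i=36: i≥r, start 0; Z[36]=1 scan→box=[36,37)
i=37: i≥r, start 0; Z[37]=0
i=38: i≥r, start 0; Z[38]=2 scan→box=[38,40)
i=39: min(r-i=1, Z[1]=1)=1; Z[39]=1

[40, 1, 0, 0, 0, 0, 0, 1, 0, 3, 1, 0, 0, 0, 1, 0, 0, 0, 0, 2, 1, 0, 0, 0, 0, 0, 0, 0, 1, 0, 0, 0, 0, 0, 0, 0, 1, 0, 2, 1]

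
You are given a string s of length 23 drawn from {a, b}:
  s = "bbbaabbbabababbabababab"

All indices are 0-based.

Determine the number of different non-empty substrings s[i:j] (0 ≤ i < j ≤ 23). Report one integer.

sorted suffixes:
  #0 SA[0]=3  'aabbbabababbabababab'
  #1 SA[1]=21  'ab'
  #2 SA[2]=19  'abab'
  #3 SA[3]=17  'ababab'
  #4 SA[4]=15  'abababab'
  #5 SA[5]=8  'abababbabababab'
  #6 SA[6]=10  'ababbabababab'
  #7 SA[7]=12  'abbabababab'
  #8 SA[8]=4  'abbbabababbabababab'
  #9 SA[9]=22  'b'
  #10 SA[10]=2  'baabbbabababbabababab'
  #11 SA[11]=20  'bab'
  #12 SA[12]=18  'babab'
  #13 SA[13]=16  'bababab'
  #14 SA[14]=14  'babababab'
  #15 SA[15]=7  'babababbabababab'
  #16 SA[16]=9  'bababbabababab'
  #17 SA[17]=11  'babbabababab'
  #18 SA[18]=1  'bbaabbbabababbabababab'
  #19 SA[19]=13  'bbabababab'
  #20 SA[20]=6  'bbabababbabababab'
  #21 SA[21]=0  'bbbaabbbabababbabababab'
  #22 SA[22]=5  'bbbabababbabababab'

SA = [3, 21, 19, 17, 15, 8, 10, 12, 4, 22, 2, 20, 18, 16, 14, 7, 9, 11, 1, 13, 6, 0, 5]
rank  pair      lcp
   1  s[3:],s[21:]  1  'a'
   2  s[21:],s[19:]  2  'ab'
   3  s[19:],s[17:]  4  'abab'
   4  s[17:],s[15:]  6  'ababab'
   5  s[15:],s[8:]  6  'ababab'
   6  s[8:],s[10:]  4  'abab'
   7  s[10:],s[12:]  2  'ab'
   8  s[12:],s[4:]  3  'abb'
   9  s[4:],s[22:]  0  ''
  10  s[22:],s[2:]  1  'b'
  11  s[2:],s[20:]  2  'ba'
  12  s[20:],s[18:]  3  'bab'
  13  s[18:],s[16:]  5  'babab'
  14  s[16:],s[14:]  7  'bababab'
  15  s[14:],s[7:]  7  'bababab'
  16  s[7:],s[9:]  5  'babab'
  17  s[9:],s[11:]  3  'bab'
  18  s[11:],s[1:]  1  'b'
  19  s[1:],s[13:]  3  'bba'
  20  s[13:],s[6:]  8  'bbababab'
  21  s[6:],s[0:]  2  'bb'
  22  s[0:],s[5:]  4  'bbba'

n(n+1)/2 = 23·24/2 = 276
Σ LCP = 0 + 1 + 2 + 4 + 6 + 6 + 4 + 2 + 3 + 0 + 1 + 2 + 3 + 5 + 7 + 7 + 5 + 3 + 1 + 3 + 8 + 2 + 4 = 79
distinct = 276 − 79 = 197

197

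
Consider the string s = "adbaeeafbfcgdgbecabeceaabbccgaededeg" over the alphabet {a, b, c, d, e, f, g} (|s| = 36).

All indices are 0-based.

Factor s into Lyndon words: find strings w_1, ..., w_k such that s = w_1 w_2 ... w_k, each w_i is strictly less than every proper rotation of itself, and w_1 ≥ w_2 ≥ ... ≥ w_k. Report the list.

["adbaeeafbfcgdgbec", "abece", "aabbccgaededeg"]

emit factor 1: 'adbaeeafbfcgdgbec' (i=0, period=17)
emit factor 2: 'abece' (i=17, period=5)
emit factor 3: 'aabbccgaededeg' (i=22, period=14)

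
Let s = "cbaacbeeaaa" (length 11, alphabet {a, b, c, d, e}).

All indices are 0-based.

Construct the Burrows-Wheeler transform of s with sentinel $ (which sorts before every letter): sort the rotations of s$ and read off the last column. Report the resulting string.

aaaebacc$aeb

rank  rotation      last
    0  $cbaacbeeaaa  a
    1  a$cbaacbeeaa  a
    2  aa$cbaacbeea  a
    3  aaa$cbaacbee  e
    4  aacbeeaaa$cb  b
    5  acbeeaaa$cba  a
    6  baacbeeaaa$c  c
    7  beeaaa$cbaac  c
    8  cbaacbeeaaa$  $
    9  cbeeaaa$cbaa  a
   10  eaaa$cbaacbe  e
   11  eeaaa$cbaacb  b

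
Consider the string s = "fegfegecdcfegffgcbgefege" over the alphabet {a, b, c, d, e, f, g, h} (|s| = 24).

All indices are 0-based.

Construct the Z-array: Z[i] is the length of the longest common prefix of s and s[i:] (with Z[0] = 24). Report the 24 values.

[24, 0, 0, 3, 0, 0, 0, 0, 0, 0, 4, 0, 0, 1, 1, 0, 0, 0, 0, 0, 3, 0, 0, 0]

Z[0]=24
i=1: outside box; Z[1]=0
i=2: outside box; Z[2]=0
i=3: outside box; Z[3]=3 grow→box=[3,6)
i=4: min(r-i=2, Z[1]=0)=0; Z[4]=0
i=5: min(r-i=1, Z[2]=0)=0; Z[5]=0
i=6: outside box; Z[6]=0
i=7: outside box; Z[7]=0
i=8: outside box; Z[8]=0
i=9: outside box; Z[9]=0
i=10: outside box; Z[10]=4 grow→box=[10,14)
i=11: min(r-i=3, Z[1]=0)=0; Z[11]=0
i=12: min(r-i=2, Z[2]=0)=0; Z[12]=0
i=13: min(r-i=1, Z[3]=3)=1; Z[13]=1
i=14: outside box; Z[14]=1 grow→box=[14,15)
i=15: outside box; Z[15]=0
i=16: outside box; Z[16]=0
i=17: outside box; Z[17]=0
i=18: outside box; Z[18]=0
i=19: outside box; Z[19]=0
i=20: outside box; Z[20]=3 grow→box=[20,23)
i=21: min(r-i=2, Z[1]=0)=0; Z[21]=0
i=22: min(r-i=1, Z[2]=0)=0; Z[22]=0
i=23: outside box; Z[23]=0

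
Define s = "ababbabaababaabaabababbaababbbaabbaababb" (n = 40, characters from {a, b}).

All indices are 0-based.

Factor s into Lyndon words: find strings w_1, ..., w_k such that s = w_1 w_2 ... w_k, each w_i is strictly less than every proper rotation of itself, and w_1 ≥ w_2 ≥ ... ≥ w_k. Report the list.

["ababb", "ab", "aabab", "aabaabababbaababbbaabbaababb"]

emit factor 1: 'ababb' (i=0, period=5)
emit factor 2: 'ab' (i=5, period=2)
emit factor 3: 'aabab' (i=7, period=5)
emit factor 4: 'aabaabababbaababbbaabbaababb' (i=12, period=28)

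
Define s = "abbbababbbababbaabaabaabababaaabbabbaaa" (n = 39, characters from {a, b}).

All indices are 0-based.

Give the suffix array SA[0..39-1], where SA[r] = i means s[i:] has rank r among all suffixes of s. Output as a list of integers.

[38, 37, 36, 28, 15, 18, 21, 29, 26, 16, 19, 24, 22, 10, 4, 33, 12, 30, 6, 0, 35, 27, 14, 17, 20, 25, 23, 9, 3, 32, 11, 5, 34, 13, 8, 2, 31, 7, 1]

sorted suffixes:
  #0 SA[0]=38  'a'
  #1 SA[1]=37  'aa'
  #2 SA[2]=36  'aaa'
  #3 SA[3]=28  'aaabbabbaaa'
  #4 SA[4]=15  'aabaabaabababaaabbabbaaa'
  #5 SA[5]=18  'aabaabababaaabbabbaaa'
  #6 SA[6]=21  'aabababaaabbabbaaa'
  #7 SA[7]=29  'aabbabbaaa'
  #8 SA[8]=26  'abaaabbabbaaa'
  #9 SA[9]=16  'abaabaabababaaabbabbaaa'
  #10 SA[10]=19  'abaabababaaabbabbaaa'
  #11 SA[11]=24  'ababaaabbabbaaa'
  #12 SA[12]=22  'abababaaabbabbaaa'
  #13 SA[13]=10  'ababbaabaabaabababaaabbabbaaa'
  #14 SA[14]=4  'ababbbababbaabaabaabababaaabbabbaaa'
  #15 SA[15]=33  'abbaaa'
  #16 SA[16]=12  'abbaabaabaabababaaabbabbaaa'
  #17 SA[17]=30  'abbabbaaa'
  #18 SA[18]=6  'abbbababbaabaabaabababaaabbabbaaa'
  #19 SA[19]=0  'abbbababbbababbaabaabaabababaaabbabbaaa'
  #20 SA[20]=35  'baaa'
  #21 SA[21]=27  'baaabbabbaaa'
  #22 SA[22]=14  'baabaabaabababaaabbabbaaa'
  #23 SA[23]=17  'baabaabababaaabbabbaaa'
  #24 SA[24]=20  'baabababaaabbabbaaa'
  #25 SA[25]=25  'babaaabbabbaaa'
  #26 SA[26]=23  'bababaaabbabbaaa'
  #27 SA[27]=9  'bababbaabaabaabababaaabbabbaaa'
  #28 SA[28]=3  'bababbbababbaabaabaabababaaabbabbaaa'
  #29 SA[29]=32  'babbaaa'
  #30 SA[30]=11  'babbaabaabaabababaaabbabbaaa'
  #31 SA[31]=5  'babbbababbaabaabaabababaaabbabbaaa'
  #32 SA[32]=34  'bbaaa'
  #33 SA[33]=13  'bbaabaabaabababaaabbabbaaa'
  #34 SA[34]=8  'bbababbaabaabaabababaaabbabbaaa'
  #35 SA[35]=2  'bbababbbababbaabaabaabababaaabbabbaaa'
  #36 SA[36]=31  'bbabbaaa'
  #37 SA[37]=7  'bbbababbaabaabaabababaaabbabbaaa'
  #38 SA[38]=1  'bbbababbbababbaabaabaabababaaabbabbaaa'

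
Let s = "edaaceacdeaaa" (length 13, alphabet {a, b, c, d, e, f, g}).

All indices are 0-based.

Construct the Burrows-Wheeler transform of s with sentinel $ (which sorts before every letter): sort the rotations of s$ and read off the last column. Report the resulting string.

aaaedeaaaecdc$

rank  rotation        last
    0  $edaaceacdeaaa  a
    1  a$edaaceacdeaa  a
    2  aa$edaaceacdea  a
    3  aaa$edaaceacde  e
    4  aaceacdeaaa$ed  d
    5  acdeaaa$edaace  e
    6  aceacdeaaa$eda  a
    7  cdeaaa$edaacea  a
    8  ceacdeaaa$edaa  a
    9  daaceacdeaaa$e  e
   10  deaaa$edaaceac  c
   11  eaaa$edaaceacd  d
   12  eacdeaaa$edaac  c
   13  edaaceacdeaaa$  $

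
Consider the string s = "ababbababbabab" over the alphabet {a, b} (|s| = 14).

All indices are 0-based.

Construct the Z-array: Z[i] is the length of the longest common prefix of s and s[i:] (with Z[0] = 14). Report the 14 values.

Z[0]=14
i=1: fresh scan; Z[1]=0
i=2: fresh scan; Z[2]=2 grow→box=[2,4)
i=3: min(r-i=1, Z[1]=0)=0; Z[3]=0
i=4: fresh scan; Z[4]=0
i=5: fresh scan; Z[5]=9 grow→box=[5,14)
i=6: min(r-i=8, Z[1]=0)=0; Z[6]=0
i=7: min(r-i=7, Z[2]=2)=2; Z[7]=2
i=8: min(r-i=6, Z[3]=0)=0; Z[8]=0
i=9: min(r-i=5, Z[4]=0)=0; Z[9]=0
i=10: min(r-i=4, Z[5]=9)=4; Z[10]=4
i=11: min(r-i=3, Z[6]=0)=0; Z[11]=0
i=12: min(r-i=2, Z[7]=2)=2; Z[12]=2
i=13: min(r-i=1, Z[8]=0)=0; Z[13]=0

[14, 0, 2, 0, 0, 9, 0, 2, 0, 0, 4, 0, 2, 0]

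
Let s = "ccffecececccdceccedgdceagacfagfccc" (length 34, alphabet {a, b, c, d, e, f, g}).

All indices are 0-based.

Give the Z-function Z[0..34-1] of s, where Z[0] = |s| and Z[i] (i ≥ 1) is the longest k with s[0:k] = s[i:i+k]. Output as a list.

[34, 1, 0, 0, 0, 1, 0, 1, 0, 2, 2, 1, 0, 1, 0, 2, 1, 0, 0, 0, 0, 1, 0, 0, 0, 0, 1, 0, 0, 0, 0, 2, 2, 1]

Z[0]=34
i=1: i≥r, start 0; Z[1]=1 extend→box=[1,2)
i=2: i≥r, start 0; Z[2]=0
i=3: i≥r, start 0; Z[3]=0
i=4: i≥r, start 0; Z[4]=0
i=5: i≥r, start 0; Z[5]=1 extend→box=[5,6)
i=6: i≥r, start 0; Z[6]=0
i=7: i≥r, start 0; Z[7]=1 extend→box=[7,8)
i=8: i≥r, start 0; Z[8]=0
i=9: i≥r, start 0; Z[9]=2 extend→box=[9,11)
i=10: min(r-i=1, Z[1]=1)=1; Z[10]=2 extend→box=[10,12)
i=11: min(r-i=1, Z[1]=1)=1; Z[11]=1
i=12: i≥r, start 0; Z[12]=0
i=13: i≥r, start 0; Z[13]=1 extend→box=[13,14)
i=14: i≥r, start 0; Z[14]=0
i=15: i≥r, start 0; Z[15]=2 extend→box=[15,17)
i=16: min(r-i=1, Z[1]=1)=1; Z[16]=1
i=17: i≥r, start 0; Z[17]=0
i=18: i≥r, start 0; Z[18]=0
i=19: i≥r, start 0; Z[19]=0
i=20: i≥r, start 0; Z[20]=0
i=21: i≥r, start 0; Z[21]=1 extend→box=[21,22)
i=22: i≥r, start 0; Z[22]=0
i=23: i≥r, start 0; Z[23]=0
i=24: i≥r, start 0; Z[24]=0
i=25: i≥r, start 0; Z[25]=0
i=26: i≥r, start 0; Z[26]=1 extend→box=[26,27)
i=27: i≥r, start 0; Z[27]=0
i=28: i≥r, start 0; Z[28]=0
i=29: i≥r, start 0; Z[29]=0
i=30: i≥r, start 0; Z[30]=0
i=31: i≥r, start 0; Z[31]=2 extend→box=[31,33)
i=32: min(r-i=1, Z[1]=1)=1; Z[32]=2 extend→box=[32,34)
i=33: min(r-i=1, Z[1]=1)=1; Z[33]=1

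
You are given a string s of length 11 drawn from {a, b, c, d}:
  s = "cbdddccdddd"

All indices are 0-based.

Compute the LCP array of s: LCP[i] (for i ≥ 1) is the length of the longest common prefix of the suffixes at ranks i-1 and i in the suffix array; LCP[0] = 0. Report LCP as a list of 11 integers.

sorted suffixes:
  #0 SA[0]=1  'bdddccdddd'
  #1 SA[1]=0  'cbdddccdddd'
  #2 SA[2]=5  'ccdddd'
  #3 SA[3]=6  'cdddd'
  #4 SA[4]=10  'd'
  #5 SA[5]=4  'dccdddd'
  #6 SA[6]=9  'dd'
  #7 SA[7]=3  'ddccdddd'
  #8 SA[8]=8  'ddd'
  #9 SA[9]=2  'dddccdddd'
  #10 SA[10]=7  'dddd'

SA = [1, 0, 5, 6, 10, 4, 9, 3, 8, 2, 7]
[i] adj suffixes → lcp
  [1] 1/0 → 0 ('')
  [2] 0/5 → 1 ('c')
  [3] 5/6 → 1 ('c')
  [4] 6/10 → 0 ('')
  [5] 10/4 → 1 ('d')
  [6] 4/9 → 1 ('d')
  [7] 9/3 → 2 ('dd')
  [8] 3/8 → 2 ('dd')
  [9] 8/2 → 3 ('ddd')
  [10] 2/7 → 3 ('ddd')

[0, 0, 1, 1, 0, 1, 1, 2, 2, 3, 3]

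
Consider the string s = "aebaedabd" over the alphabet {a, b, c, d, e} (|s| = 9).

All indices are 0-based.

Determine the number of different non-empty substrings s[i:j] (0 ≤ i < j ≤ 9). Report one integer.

rank | idx | suffix
   0 |   6 | abd
   1 |   0 | aebaedabd
   2 |   3 | aedabd
   3 |   2 | baedabd
   4 |   7 | bd
   5 |   8 | d
   6 |   5 | dabd
   7 |   1 | ebaedabd
   8 |   4 | edabd

SA = [6, 0, 3, 2, 7, 8, 5, 1, 4]
rank  pair      lcp
   1  s[6:],s[0:]  1  'a'
   2  s[0:],s[3:]  2  'ae'
   3  s[3:],s[2:]  0  ''
   4  s[2:],s[7:]  1  'b'
   5  s[7:],s[8:]  0  ''
   6  s[8:],s[5:]  1  'd'
   7  s[5:],s[1:]  0  ''
   8  s[1:],s[4:]  1  'e'

n(n+1)/2 = 9·10/2 = 45
Σ LCP = 0 + 1 + 2 + 0 + 1 + 0 + 1 + 0 + 1 = 6
distinct = 45 − 6 = 39

39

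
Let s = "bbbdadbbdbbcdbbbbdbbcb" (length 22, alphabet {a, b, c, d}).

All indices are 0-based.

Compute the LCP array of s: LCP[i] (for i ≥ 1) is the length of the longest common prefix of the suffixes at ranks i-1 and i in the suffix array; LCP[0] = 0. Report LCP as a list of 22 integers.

[0, 0, 1, 3, 4, 2, 3, 2, 3, 6, 1, 2, 1, 2, 5, 0, 1, 0, 1, 3, 4, 3]

rank | idx | suffix
   0 |   4 | adbbdbbcdbbbbdbbcb
   1 |  21 | b
   2 |  13 | bbbbdbbcb
   3 |   0 | bbbdadbbdbbcdbbbbdbbcb
   4 |  14 | bbbdbbcb
   5 |  18 | bbcb
   6 |   9 | bbcdbbbbdbbcb
   7 |   1 | bbdadbbdbbcdbbbbdbbcb
   8 |  15 | bbdbbcb
   9 |   6 | bbdbbcdbbbbdbbcb
  10 |  19 | bcb
  11 |  10 | bcdbbbbdbbcb
  12 |   2 | bdadbbdbbcdbbbbdbbcb
  13 |  16 | bdbbcb
  14 |   7 | bdbbcdbbbbdbbcb
  15 |  20 | cb
  16 |  11 | cdbbbbdbbcb
  17 |   3 | dadbbdbbcdbbbbdbbcb
  18 |  12 | dbbbbdbbcb
  19 |  17 | dbbcb
  20 |   8 | dbbcdbbbbdbbcb
  21 |   5 | dbbdbbcdbbbbdbbcb

SA = [4, 21, 13, 0, 14, 18, 9, 1, 15, 6, 19, 10, 2, 16, 7, 20, 11, 3, 12, 17, 8, 5]
i: (SA[i-1],SA[i]) lcp shared
  1: (4,21) 0 ''
  2: (21,13) 1 'b'
  3: (13,0) 3 'bbb'
  4: (0,14) 4 'bbbd'
  5: (14,18) 2 'bb'
  6: (18,9) 3 'bbc'
  7: (9,1) 2 'bb'
  8: (1,15) 3 'bbd'
  9: (15,6) 6 'bbdbbc'
  10: (6,19) 1 'b'
  11: (19,10) 2 'bc'
  12: (10,2) 1 'b'
  13: (2,16) 2 'bd'
  14: (16,7) 5 'bdbbc'
  15: (7,20) 0 ''
  16: (20,11) 1 'c'
  17: (11,3) 0 ''
  18: (3,12) 1 'd'
  19: (12,17) 3 'dbb'
  20: (17,8) 4 'dbbc'
  21: (8,5) 3 'dbb'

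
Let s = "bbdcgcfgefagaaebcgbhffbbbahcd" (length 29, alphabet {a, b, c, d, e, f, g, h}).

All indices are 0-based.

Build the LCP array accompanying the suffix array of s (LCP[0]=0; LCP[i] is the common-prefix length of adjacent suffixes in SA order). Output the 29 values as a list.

[0, 1, 1, 1, 0, 1, 2, 2, 1, 1, 1, 0, 1, 1, 2, 0, 1, 0, 1, 0, 1, 1, 1, 0, 1, 1, 1, 0, 1]

sorted suffixes:
  #0 SA[0]=12  'aaebcgbhffbbbahcd'
  #1 SA[1]=13  'aebcgbhffbbbahcd'
  #2 SA[2]=10  'agaaebcgbhffbbbahcd'
  #3 SA[3]=25  'ahcd'
  #4 SA[4]=24  'bahcd'
  #5 SA[5]=23  'bbahcd'
  #6 SA[6]=22  'bbbahcd'
  #7 SA[7]=0  'bbdcgcfgefagaaebcgbhffbbbahcd'
  #8 SA[8]=15  'bcgbhffbbbahcd'
  #9 SA[9]=1  'bdcgcfgefagaaebcgbhffbbbahcd'
  #10 SA[10]=18  'bhffbbbahcd'
  #11 SA[11]=27  'cd'
  #12 SA[12]=5  'cfgefagaaebcgbhffbbbahcd'
  #13 SA[13]=16  'cgbhffbbbahcd'
  #14 SA[14]=3  'cgcfgefagaaebcgbhffbbbahcd'
  #15 SA[15]=28  'd'
  #16 SA[16]=2  'dcgcfgefagaaebcgbhffbbbahcd'
  #17 SA[17]=14  'ebcgbhffbbbahcd'
  #18 SA[18]=8  'efagaaebcgbhffbbbahcd'
  #19 SA[19]=9  'fagaaebcgbhffbbbahcd'
  #20 SA[20]=21  'fbbbahcd'
  #21 SA[21]=20  'ffbbbahcd'
  #22 SA[22]=6  'fgefagaaebcgbhffbbbahcd'
  #23 SA[23]=11  'gaaebcgbhffbbbahcd'
  #24 SA[24]=17  'gbhffbbbahcd'
  #25 SA[25]=4  'gcfgefagaaebcgbhffbbbahcd'
  #26 SA[26]=7  'gefagaaebcgbhffbbbahcd'
  #27 SA[27]=26  'hcd'
  #28 SA[28]=19  'hffbbbahcd'

SA = [12, 13, 10, 25, 24, 23, 22, 0, 15, 1, 18, 27, 5, 16, 3, 28, 2, 14, 8, 9, 21, 20, 6, 11, 17, 4, 7, 26, 19]
[i] adj suffixes → lcp
  [1] 12/13 → 1 ('a')
  [2] 13/10 → 1 ('a')
  [3] 10/25 → 1 ('a')
  [4] 25/24 → 0 ('')
  [5] 24/23 → 1 ('b')
  [6] 23/22 → 2 ('bb')
  [7] 22/0 → 2 ('bb')
  [8] 0/15 → 1 ('b')
  [9] 15/1 → 1 ('b')
  [10] 1/18 → 1 ('b')
  [11] 18/27 → 0 ('')
  [12] 27/5 → 1 ('c')
  [13] 5/16 → 1 ('c')
  [14] 16/3 → 2 ('cg')
  [15] 3/28 → 0 ('')
  [16] 28/2 → 1 ('d')
  [17] 2/14 → 0 ('')
  [18] 14/8 → 1 ('e')
  [19] 8/9 → 0 ('')
  [20] 9/21 → 1 ('f')
  [21] 21/20 → 1 ('f')
  [22] 20/6 → 1 ('f')
  [23] 6/11 → 0 ('')
  [24] 11/17 → 1 ('g')
  [25] 17/4 → 1 ('g')
  [26] 4/7 → 1 ('g')
  [27] 7/26 → 0 ('')
  [28] 26/19 → 1 ('h')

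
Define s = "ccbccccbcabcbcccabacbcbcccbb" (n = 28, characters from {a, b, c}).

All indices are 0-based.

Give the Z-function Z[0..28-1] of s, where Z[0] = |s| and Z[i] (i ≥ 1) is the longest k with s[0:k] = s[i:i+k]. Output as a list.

[28, 1, 0, 2, 2, 4, 1, 0, 1, 0, 0, 1, 0, 2, 2, 1, 0, 0, 0, 1, 0, 1, 0, 2, 3, 1, 0, 0]

Z[0]=28
i=1: i≥r, start 0; Z[1]=1 scan→box=[1,2)
i=2: i≥r, start 0; Z[2]=0
i=3: i≥r, start 0; Z[3]=2 scan→box=[3,5)
i=4: min(r-i=1, Z[1]=1)=1; Z[4]=2 scan→box=[4,6)
i=5: min(r-i=1, Z[1]=1)=1; Z[5]=4 scan→box=[5,9)
i=6: min(r-i=3, Z[1]=1)=1; Z[6]=1
i=7: min(r-i=2, Z[2]=0)=0; Z[7]=0
i=8: min(r-i=1, Z[3]=2)=1; Z[8]=1
i=9: i≥r, start 0; Z[9]=0
i=10: i≥r, start 0; Z[10]=0
i=11: i≥r, start 0; Z[11]=1 scan→box=[11,12)
i=12: i≥r, start 0; Z[12]=0
i=13: i≥r, start 0; Z[13]=2 scan→box=[13,15)
i=14: min(r-i=1, Z[1]=1)=1; Z[14]=2 scan→box=[14,16)
i=15: min(r-i=1, Z[1]=1)=1; Z[15]=1
i=16: i≥r, start 0; Z[16]=0
i=17: i≥r, start 0; Z[17]=0
i=18: i≥r, start 0; Z[18]=0
i=19: i≥r, start 0; Z[19]=1 scan→box=[19,20)
i=20: i≥r, start 0; Z[20]=0
i=21: i≥r, start 0; Z[21]=1 scan→box=[21,22)
i=22: i≥r, start 0; Z[22]=0
i=23: i≥r, start 0; Z[23]=2 scan→box=[23,25)
i=24: min(r-i=1, Z[1]=1)=1; Z[24]=3 scan→box=[24,27)
i=25: min(r-i=2, Z[1]=1)=1; Z[25]=1
i=26: min(r-i=1, Z[2]=0)=0; Z[26]=0
i=27: i≥r, start 0; Z[27]=0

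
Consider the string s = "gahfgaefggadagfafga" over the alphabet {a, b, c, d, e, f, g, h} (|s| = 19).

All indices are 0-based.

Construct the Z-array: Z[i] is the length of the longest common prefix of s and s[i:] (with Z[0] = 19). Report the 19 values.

[19, 0, 0, 0, 2, 0, 0, 0, 1, 2, 0, 0, 0, 1, 0, 0, 0, 2, 0]

Z[0]=19
i=1: i≥r, start 0; Z[1]=0
i=2: i≥r, start 0; Z[2]=0
i=3: i≥r, start 0; Z[3]=0
i=4: i≥r, start 0; Z[4]=2 extend→box=[4,6)
i=5: min(r-i=1, Z[1]=0)=0; Z[5]=0
i=6: i≥r, start 0; Z[6]=0
i=7: i≥r, start 0; Z[7]=0
i=8: i≥r, start 0; Z[8]=1 extend→box=[8,9)
i=9: i≥r, start 0; Z[9]=2 extend→box=[9,11)
i=10: min(r-i=1, Z[1]=0)=0; Z[10]=0
i=11: i≥r, start 0; Z[11]=0
i=12: i≥r, start 0; Z[12]=0
i=13: i≥r, start 0; Z[13]=1 extend→box=[13,14)
i=14: i≥r, start 0; Z[14]=0
i=15: i≥r, start 0; Z[15]=0
i=16: i≥r, start 0; Z[16]=0
i=17: i≥r, start 0; Z[17]=2 extend→box=[17,19)
i=18: min(r-i=1, Z[1]=0)=0; Z[18]=0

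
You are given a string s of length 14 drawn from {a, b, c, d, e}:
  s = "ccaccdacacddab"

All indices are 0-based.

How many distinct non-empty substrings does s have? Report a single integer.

sorted suffixes:
  #0 SA[0]=12  'ab'
  #1 SA[1]=6  'acacddab'
  #2 SA[2]=2  'accdacacddab'
  #3 SA[3]=8  'acddab'
  #4 SA[4]=13  'b'
  #5 SA[5]=1  'caccdacacddab'
  #6 SA[6]=7  'cacddab'
  #7 SA[7]=0  'ccaccdacacddab'
  #8 SA[8]=3  'ccdacacddab'
  #9 SA[9]=4  'cdacacddab'
  #10 SA[10]=9  'cddab'
  #11 SA[11]=11  'dab'
  #12 SA[12]=5  'dacacddab'
  #13 SA[13]=10  'ddab'

SA = [12, 6, 2, 8, 13, 1, 7, 0, 3, 4, 9, 11, 5, 10]
rank  pair      lcp
   1  s[12:],s[6:]  1  'a'
   2  s[6:],s[2:]  2  'ac'
   3  s[2:],s[8:]  2  'ac'
   4  s[8:],s[13:]  0  ''
   5  s[13:],s[1:]  0  ''
   6  s[1:],s[7:]  3  'cac'
   7  s[7:],s[0:]  1  'c'
   8  s[0:],s[3:]  2  'cc'
   9  s[3:],s[4:]  1  'c'
  10  s[4:],s[9:]  2  'cd'
  11  s[9:],s[11:]  0  ''
  12  s[11:],s[5:]  2  'da'
  13  s[5:],s[10:]  1  'd'

n(n+1)/2 = 14·15/2 = 105
Σ LCP = 0 + 1 + 2 + 2 + 0 + 0 + 3 + 1 + 2 + 1 + 2 + 0 + 2 + 1 = 17
distinct = 105 − 17 = 88

88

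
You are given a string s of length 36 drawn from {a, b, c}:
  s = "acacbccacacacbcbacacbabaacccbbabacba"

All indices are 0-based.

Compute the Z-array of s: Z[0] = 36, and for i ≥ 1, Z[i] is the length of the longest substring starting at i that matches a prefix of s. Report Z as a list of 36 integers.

[36, 0, 2, 0, 0, 0, 0, 4, 0, 6, 0, 2, 0, 0, 0, 0, 5, 0, 2, 0, 0, 1, 0, 1, 2, 0, 0, 0, 0, 0, 1, 0, 2, 0, 0, 1]

Z[0]=36
i=1: fresh scan; Z[1]=0
i=2: fresh scan; Z[2]=2 scan→box=[2,4)
i=3: min(r-i=1, Z[1]=0)=0; Z[3]=0
i=4: fresh scan; Z[4]=0
i=5: fresh scan; Z[5]=0
i=6: fresh scan; Z[6]=0
i=7: fresh scan; Z[7]=4 scan→box=[7,11)
i=8: min(r-i=3, Z[1]=0)=0; Z[8]=0
i=9: min(r-i=2, Z[2]=2)=2; Z[9]=6 scan→box=[9,15)
i=10: min(r-i=5, Z[1]=0)=0; Z[10]=0
i=11: min(r-i=4, Z[2]=2)=2; Z[11]=2
i=12: min(r-i=3, Z[3]=0)=0; Z[12]=0
i=13: min(r-i=2, Z[4]=0)=0; Z[13]=0
i=14: min(r-i=1, Z[5]=0)=0; Z[14]=0
i=15: fresh scan; Z[15]=0
i=16: fresh scan; Z[16]=5 scan→box=[16,21)
i=17: min(r-i=4, Z[1]=0)=0; Z[17]=0
i=18: min(r-i=3, Z[2]=2)=2; Z[18]=2
i=19: min(r-i=2, Z[3]=0)=0; Z[19]=0
i=20: min(r-i=1, Z[4]=0)=0; Z[20]=0
i=21: fresh scan; Z[21]=1 scan→box=[21,22)
i=22: fresh scan; Z[22]=0
i=23: fresh scan; Z[23]=1 scan→box=[23,24)
i=24: fresh scan; Z[24]=2 scan→box=[24,26)
i=25: min(r-i=1, Z[1]=0)=0; Z[25]=0
i=26: fresh scan; Z[26]=0
i=27: fresh scan; Z[27]=0
i=28: fresh scan; Z[28]=0
i=29: fresh scan; Z[29]=0
i=30: fresh scan; Z[30]=1 scan→box=[30,31)
i=31: fresh scan; Z[31]=0
i=32: fresh scan; Z[32]=2 scan→box=[32,34)
i=33: min(r-i=1, Z[1]=0)=0; Z[33]=0
i=34: fresh scan; Z[34]=0
i=35: fresh scan; Z[35]=1 scan→box=[35,36)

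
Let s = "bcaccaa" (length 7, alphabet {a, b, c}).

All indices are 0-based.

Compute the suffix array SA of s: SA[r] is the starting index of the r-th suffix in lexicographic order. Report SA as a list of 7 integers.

[6, 5, 2, 0, 4, 1, 3]

sorted suffixes:
  #0 SA[0]=6  'a'
  #1 SA[1]=5  'aa'
  #2 SA[2]=2  'accaa'
  #3 SA[3]=0  'bcaccaa'
  #4 SA[4]=4  'caa'
  #5 SA[5]=1  'caccaa'
  #6 SA[6]=3  'ccaa'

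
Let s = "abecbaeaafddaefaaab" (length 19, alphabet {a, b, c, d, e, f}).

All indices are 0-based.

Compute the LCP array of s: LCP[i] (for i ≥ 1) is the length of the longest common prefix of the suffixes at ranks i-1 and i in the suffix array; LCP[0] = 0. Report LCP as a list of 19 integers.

[0, 2, 2, 1, 2, 1, 2, 1, 0, 1, 1, 0, 0, 1, 0, 1, 1, 0, 1]

rank | idx | suffix
   0 |  15 | aaab
   1 |  16 | aab
   2 |   7 | aafddaefaaab
   3 |  17 | ab
   4 |   0 | abecbaeaafddaefaaab
   5 |   5 | aeaafddaefaaab
   6 |  12 | aefaaab
   7 |   8 | afddaefaaab
   8 |  18 | b
   9 |   4 | baeaafddaefaaab
  10 |   1 | becbaeaafddaefaaab
  11 |   3 | cbaeaafddaefaaab
  12 |  11 | daefaaab
  13 |  10 | ddaefaaab
  14 |   6 | eaafddaefaaab
  15 |   2 | ecbaeaafddaefaaab
  16 |  13 | efaaab
  17 |  14 | faaab
  18 |   9 | fddaefaaab

SA = [15, 16, 7, 17, 0, 5, 12, 8, 18, 4, 1, 3, 11, 10, 6, 2, 13, 14, 9]
rank  pair      lcp
   1  s[15:],s[16:]  2  'aa'
   2  s[16:],s[7:]  2  'aa'
   3  s[7:],s[17:]  1  'a'
   4  s[17:],s[0:]  2  'ab'
   5  s[0:],s[5:]  1  'a'
   6  s[5:],s[12:]  2  'ae'
   7  s[12:],s[8:]  1  'a'
   8  s[8:],s[18:]  0  ''
   9  s[18:],s[4:]  1  'b'
  10  s[4:],s[1:]  1  'b'
  11  s[1:],s[3:]  0  ''
  12  s[3:],s[11:]  0  ''
  13  s[11:],s[10:]  1  'd'
  14  s[10:],s[6:]  0  ''
  15  s[6:],s[2:]  1  'e'
  16  s[2:],s[13:]  1  'e'
  17  s[13:],s[14:]  0  ''
  18  s[14:],s[9:]  1  'f'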